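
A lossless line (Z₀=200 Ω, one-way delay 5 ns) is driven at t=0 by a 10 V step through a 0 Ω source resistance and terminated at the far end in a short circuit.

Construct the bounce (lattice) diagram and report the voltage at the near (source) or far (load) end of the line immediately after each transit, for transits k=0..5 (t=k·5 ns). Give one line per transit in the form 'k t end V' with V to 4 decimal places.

0 0 source 10.0000
1 5 load 0.0000
2 10 source 10.0000
3 15 load 0.0000
4 20 source 10.0000
5 25 load 0.0000

Γ_L=-1.000000, Γ_S=-1.000000; launch V₁=10·200/200=10.000000
k=0 src: V=10.0000
k=1 load: inc=10.000000, refl=10.000000·-1.000000=-10.0000; V=0.000000+10.000000+-10.000000=0.0000
k=2 src: inc=-10.000000, refl=-10.000000·-1.000000=10.0000; V=10.000000+-10.000000+10.000000=10.0000
k=3 load: inc=10.000000, refl=10.000000·-1.000000=-10.0000; V=0.000000+10.000000+-10.000000=0.0000
k=4 src: inc=-10.000000, refl=-10.000000·-1.000000=10.0000; V=10.000000+-10.000000+10.000000=10.0000
k=5 load: inc=10.000000, refl=10.000000·-1.000000=-10.0000; V=0.000000+10.000000+-10.000000=0.0000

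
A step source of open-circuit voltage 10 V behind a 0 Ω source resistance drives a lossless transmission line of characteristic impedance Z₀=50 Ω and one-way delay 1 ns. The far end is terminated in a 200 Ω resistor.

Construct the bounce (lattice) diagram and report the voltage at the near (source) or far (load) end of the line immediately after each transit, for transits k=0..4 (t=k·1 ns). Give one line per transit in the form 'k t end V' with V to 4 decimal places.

Γ_L=0.600000, Γ_S=-1.000000; launch V₁=10·50/50=10.000000
k=0 src: V=10.0000
k=1 load: inc=10.000000, refl=10.000000·0.600000=6.0000; V=0.000000+10.000000+6.000000=16.0000
k=2 src: inc=6.000000, refl=6.000000·-1.000000=-6.0000; V=10.000000+6.000000+-6.000000=10.0000
k=3 load: inc=-6.000000, refl=-6.000000·0.600000=-3.6000; V=16.000000+-6.000000+-3.600000=6.4000
k=4 src: inc=-3.600000, refl=-3.600000·-1.000000=3.6000; V=10.000000+-3.600000+3.600000=10.0000

0 0 source 10.0000
1 1 load 16.0000
2 2 source 10.0000
3 3 load 6.4000
4 4 source 10.0000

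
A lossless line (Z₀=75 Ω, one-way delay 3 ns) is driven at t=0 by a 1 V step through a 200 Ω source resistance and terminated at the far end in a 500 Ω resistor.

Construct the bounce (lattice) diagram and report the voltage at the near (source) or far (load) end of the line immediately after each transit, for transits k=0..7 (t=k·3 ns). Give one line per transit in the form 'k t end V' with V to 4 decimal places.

0 0 source 0.2727
1 3 load 0.4743
2 6 source 0.5659
3 9 load 0.6337
4 12 source 0.6644
5 15 load 0.6872
6 18 source 0.6975
7 21 load 0.7052

Γ_L=0.739130, Γ_S=0.454545; launch V₁=1·75/275=0.272727
k=0 src: V=0.2727
k=1 load: inc=0.272727, refl=0.272727·0.739130=0.2016; V=0.000000+0.272727+0.201581=0.4743
k=2 src: inc=0.201581, refl=0.201581·0.454545=0.0916; V=0.272727+0.201581+0.091628=0.5659
k=3 load: inc=0.091628, refl=0.091628·0.739130=0.0677; V=0.474308+0.091628+0.067725=0.6337
k=4 src: inc=0.067725, refl=0.067725·0.454545=0.0308; V=0.565936+0.067725+0.030784=0.6644
k=5 load: inc=0.030784, refl=0.030784·0.739130=0.0228; V=0.633661+0.030784+0.022753=0.6872
k=6 src: inc=0.022753, refl=0.022753·0.454545=0.0103; V=0.664445+0.022753+0.010342=0.6975
k=7 load: inc=0.010342, refl=0.010342·0.739130=0.0076; V=0.687198+0.010342+0.007644=0.7052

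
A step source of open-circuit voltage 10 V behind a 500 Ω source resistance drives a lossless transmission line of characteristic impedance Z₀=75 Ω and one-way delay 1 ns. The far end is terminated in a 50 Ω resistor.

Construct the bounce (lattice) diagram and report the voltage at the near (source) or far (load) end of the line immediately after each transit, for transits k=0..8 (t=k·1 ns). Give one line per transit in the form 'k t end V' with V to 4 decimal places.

0 0 source 1.3043
1 1 load 1.0435
2 2 source 0.8507
3 3 load 0.8892
4 4 source 0.9177
5 5 load 0.9120
6 6 source 0.9078
7 7 load 0.9087
8 8 source 0.9093

Γ_L=-0.200000, Γ_S=0.739130; launch V₁=10·75/575=1.304348
k=0 src: V=1.3043
k=1 load: inc=1.304348, refl=1.304348·-0.200000=-0.2609; V=0.000000+1.304348+-0.260870=1.0435
k=2 src: inc=-0.260870, refl=-0.260870·0.739130=-0.1928; V=1.304348+-0.260870+-0.192817=0.8507
k=3 load: inc=-0.192817, refl=-0.192817·-0.200000=0.0386; V=1.043478+-0.192817+0.038563=0.8892
k=4 src: inc=0.038563, refl=0.038563·0.739130=0.0285; V=0.850662+0.038563+0.028503=0.9177
k=5 load: inc=0.028503, refl=0.028503·-0.200000=-0.0057; V=0.889225+0.028503+-0.005701=0.9120
k=6 src: inc=-0.005701, refl=-0.005701·0.739130=-0.0042; V=0.917728+-0.005701+-0.004214=0.9078
k=7 load: inc=-0.004214, refl=-0.004214·-0.200000=0.0008; V=0.912028+-0.004214+0.000843=0.9087
k=8 src: inc=0.000843, refl=0.000843·0.739130=0.0006; V=0.907814+0.000843+0.000623=0.9093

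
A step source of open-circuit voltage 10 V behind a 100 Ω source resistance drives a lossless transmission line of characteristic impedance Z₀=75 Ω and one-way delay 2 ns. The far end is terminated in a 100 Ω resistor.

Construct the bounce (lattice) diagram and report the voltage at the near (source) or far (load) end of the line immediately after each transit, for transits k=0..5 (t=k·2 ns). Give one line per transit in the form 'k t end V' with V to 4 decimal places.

0 0 source 4.2857
1 2 load 4.8980
2 4 source 4.9854
3 6 load 4.9979
4 8 source 4.9997
5 10 load 5.0000

Γ_L=0.142857, Γ_S=0.142857; launch V₁=10·75/175=4.285714
k=0 src: V=4.2857
k=1 load: inc=4.285714, refl=4.285714·0.142857=0.6122; V=0.000000+4.285714+0.612245=4.8980
k=2 src: inc=0.612245, refl=0.612245·0.142857=0.0875; V=4.285714+0.612245+0.087464=4.9854
k=3 load: inc=0.087464, refl=0.087464·0.142857=0.0125; V=4.897959+0.087464+0.012495=4.9979
k=4 src: inc=0.012495, refl=0.012495·0.142857=0.0018; V=4.985423+0.012495+0.001785=4.9997
k=5 load: inc=0.001785, refl=0.001785·0.142857=0.0003; V=4.997918+0.001785+0.000255=5.0000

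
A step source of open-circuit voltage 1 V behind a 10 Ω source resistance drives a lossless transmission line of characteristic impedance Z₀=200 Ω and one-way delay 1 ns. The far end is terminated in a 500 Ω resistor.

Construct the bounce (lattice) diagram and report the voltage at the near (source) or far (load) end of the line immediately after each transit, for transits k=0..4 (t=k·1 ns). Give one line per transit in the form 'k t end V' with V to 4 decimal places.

Γ_L=0.428571, Γ_S=-0.904762; launch V₁=1·200/210=0.952381
k=0 src: V=0.9524
k=1 load: inc=0.952381, refl=0.952381·0.428571=0.4082; V=0.000000+0.952381+0.408163=1.3605
k=2 src: inc=0.408163, refl=0.408163·-0.904762=-0.3693; V=0.952381+0.408163+-0.369291=0.9913
k=3 load: inc=-0.369291, refl=-0.369291·0.428571=-0.1583; V=1.360544+-0.369291+-0.158267=0.8330
k=4 src: inc=-0.158267, refl=-0.158267·-0.904762=0.1432; V=0.991254+-0.158267+0.143194=0.9762

0 0 source 0.9524
1 1 load 1.3605
2 2 source 0.9913
3 3 load 0.8330
4 4 source 0.9762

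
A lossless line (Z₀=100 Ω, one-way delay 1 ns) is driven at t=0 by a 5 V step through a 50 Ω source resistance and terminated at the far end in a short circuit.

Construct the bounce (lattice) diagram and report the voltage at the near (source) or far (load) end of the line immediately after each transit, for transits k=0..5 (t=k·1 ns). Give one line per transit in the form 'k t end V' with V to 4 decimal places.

Γ_L=-1.000000, Γ_S=-0.333333; launch V₁=5·100/150=3.333333
k=0 src: V=3.3333
k=1 load: inc=3.333333, refl=3.333333·-1.000000=-3.3333; V=0.000000+3.333333+-3.333333=0.0000
k=2 src: inc=-3.333333, refl=-3.333333·-0.333333=1.1111; V=3.333333+-3.333333+1.111111=1.1111
k=3 load: inc=1.111111, refl=1.111111·-1.000000=-1.1111; V=0.000000+1.111111+-1.111111=0.0000
k=4 src: inc=-1.111111, refl=-1.111111·-0.333333=0.3704; V=1.111111+-1.111111+0.370370=0.3704
k=5 load: inc=0.370370, refl=0.370370·-1.000000=-0.3704; V=0.000000+0.370370+-0.370370=0.0000

0 0 source 3.3333
1 1 load 0.0000
2 2 source 1.1111
3 3 load 0.0000
4 4 source 0.3704
5 5 load 0.0000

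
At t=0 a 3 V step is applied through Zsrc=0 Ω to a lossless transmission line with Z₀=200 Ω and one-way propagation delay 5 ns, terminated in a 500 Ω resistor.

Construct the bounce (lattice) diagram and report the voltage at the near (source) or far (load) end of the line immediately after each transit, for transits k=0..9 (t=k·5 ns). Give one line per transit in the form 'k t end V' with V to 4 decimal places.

Γ_L=0.428571, Γ_S=-1.000000; launch V₁=3·200/200=3.000000
k=0 src: V=3.0000
k=1 load: inc=3.000000, refl=3.000000·0.428571=1.2857; V=0.000000+3.000000+1.285714=4.2857
k=2 src: inc=1.285714, refl=1.285714·-1.000000=-1.2857; V=3.000000+1.285714+-1.285714=3.0000
k=3 load: inc=-1.285714, refl=-1.285714·0.428571=-0.5510; V=4.285714+-1.285714+-0.551020=2.4490
k=4 src: inc=-0.551020, refl=-0.551020·-1.000000=0.5510; V=3.000000+-0.551020+0.551020=3.0000
k=5 load: inc=0.551020, refl=0.551020·0.428571=0.2362; V=2.448980+0.551020+0.236152=3.2362
k=6 src: inc=0.236152, refl=0.236152·-1.000000=-0.2362; V=3.000000+0.236152+-0.236152=3.0000
k=7 load: inc=-0.236152, refl=-0.236152·0.428571=-0.1012; V=3.236152+-0.236152+-0.101208=2.8988
k=8 src: inc=-0.101208, refl=-0.101208·-1.000000=0.1012; V=3.000000+-0.101208+0.101208=3.0000
k=9 load: inc=0.101208, refl=0.101208·0.428571=0.0434; V=2.898792+0.101208+0.043375=3.0434

0 0 source 3.0000
1 5 load 4.2857
2 10 source 3.0000
3 15 load 2.4490
4 20 source 3.0000
5 25 load 3.2362
6 30 source 3.0000
7 35 load 2.8988
8 40 source 3.0000
9 45 load 3.0434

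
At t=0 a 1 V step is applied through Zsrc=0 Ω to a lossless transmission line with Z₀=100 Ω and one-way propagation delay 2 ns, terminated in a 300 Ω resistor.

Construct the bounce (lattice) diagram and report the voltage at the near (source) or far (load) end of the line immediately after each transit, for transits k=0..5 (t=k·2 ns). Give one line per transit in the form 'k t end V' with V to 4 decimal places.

0 0 source 1.0000
1 2 load 1.5000
2 4 source 1.0000
3 6 load 0.7500
4 8 source 1.0000
5 10 load 1.1250

Γ_L=0.500000, Γ_S=-1.000000; launch V₁=1·100/100=1.000000
k=0 src: V=1.0000
k=1 load: inc=1.000000, refl=1.000000·0.500000=0.5000; V=0.000000+1.000000+0.500000=1.5000
k=2 src: inc=0.500000, refl=0.500000·-1.000000=-0.5000; V=1.000000+0.500000+-0.500000=1.0000
k=3 load: inc=-0.500000, refl=-0.500000·0.500000=-0.2500; V=1.500000+-0.500000+-0.250000=0.7500
k=4 src: inc=-0.250000, refl=-0.250000·-1.000000=0.2500; V=1.000000+-0.250000+0.250000=1.0000
k=5 load: inc=0.250000, refl=0.250000·0.500000=0.1250; V=0.750000+0.250000+0.125000=1.1250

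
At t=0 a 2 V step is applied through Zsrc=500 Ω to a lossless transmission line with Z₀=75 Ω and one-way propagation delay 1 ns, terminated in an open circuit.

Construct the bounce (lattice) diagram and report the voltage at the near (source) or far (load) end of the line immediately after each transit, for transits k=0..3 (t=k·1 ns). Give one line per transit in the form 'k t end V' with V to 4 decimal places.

Γ_L=1.000000, Γ_S=0.739130; launch V₁=2·75/575=0.260870
k=0 src: V=0.2609
k=1 load: inc=0.260870, refl=0.260870·1.000000=0.2609; V=0.000000+0.260870+0.260870=0.5217
k=2 src: inc=0.260870, refl=0.260870·0.739130=0.1928; V=0.260870+0.260870+0.192817=0.7146
k=3 load: inc=0.192817, refl=0.192817·1.000000=0.1928; V=0.521739+0.192817+0.192817=0.9074

0 0 source 0.2609
1 1 load 0.5217
2 2 source 0.7146
3 3 load 0.9074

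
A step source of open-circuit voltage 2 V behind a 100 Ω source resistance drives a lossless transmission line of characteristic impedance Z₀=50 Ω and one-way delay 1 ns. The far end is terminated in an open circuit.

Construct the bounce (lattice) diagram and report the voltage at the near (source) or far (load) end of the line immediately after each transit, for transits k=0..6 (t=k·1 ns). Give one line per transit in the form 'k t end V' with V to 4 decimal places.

Γ_L=1.000000, Γ_S=0.333333; launch V₁=2·50/150=0.666667
k=0 src: V=0.6667
k=1 load: inc=0.666667, refl=0.666667·1.000000=0.6667; V=0.000000+0.666667+0.666667=1.3333
k=2 src: inc=0.666667, refl=0.666667·0.333333=0.2222; V=0.666667+0.666667+0.222222=1.5556
k=3 load: inc=0.222222, refl=0.222222·1.000000=0.2222; V=1.333333+0.222222+0.222222=1.7778
k=4 src: inc=0.222222, refl=0.222222·0.333333=0.0741; V=1.555556+0.222222+0.074074=1.8519
k=5 load: inc=0.074074, refl=0.074074·1.000000=0.0741; V=1.777778+0.074074+0.074074=1.9259
k=6 src: inc=0.074074, refl=0.074074·0.333333=0.0247; V=1.851852+0.074074+0.024691=1.9506

0 0 source 0.6667
1 1 load 1.3333
2 2 source 1.5556
3 3 load 1.7778
4 4 source 1.8519
5 5 load 1.9259
6 6 source 1.9506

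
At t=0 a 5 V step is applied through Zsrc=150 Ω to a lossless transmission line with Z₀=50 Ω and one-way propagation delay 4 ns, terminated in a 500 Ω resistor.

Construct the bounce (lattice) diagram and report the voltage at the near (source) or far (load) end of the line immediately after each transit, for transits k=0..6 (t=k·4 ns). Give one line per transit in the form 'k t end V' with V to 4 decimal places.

Γ_L=0.818182, Γ_S=0.500000; launch V₁=5·50/200=1.250000
k=0 src: V=1.2500
k=1 load: inc=1.250000, refl=1.250000·0.818182=1.0227; V=0.000000+1.250000+1.022727=2.2727
k=2 src: inc=1.022727, refl=1.022727·0.500000=0.5114; V=1.250000+1.022727+0.511364=2.7841
k=3 load: inc=0.511364, refl=0.511364·0.818182=0.4184; V=2.272727+0.511364+0.418388=3.2025
k=4 src: inc=0.418388, refl=0.418388·0.500000=0.2092; V=2.784091+0.418388+0.209194=3.4117
k=5 load: inc=0.209194, refl=0.209194·0.818182=0.1712; V=3.202479+0.209194+0.171159=3.5828
k=6 src: inc=0.171159, refl=0.171159·0.500000=0.0856; V=3.411674+0.171159+0.085579=3.6684

0 0 source 1.2500
1 4 load 2.2727
2 8 source 2.7841
3 12 load 3.2025
4 16 source 3.4117
5 20 load 3.5828
6 24 source 3.6684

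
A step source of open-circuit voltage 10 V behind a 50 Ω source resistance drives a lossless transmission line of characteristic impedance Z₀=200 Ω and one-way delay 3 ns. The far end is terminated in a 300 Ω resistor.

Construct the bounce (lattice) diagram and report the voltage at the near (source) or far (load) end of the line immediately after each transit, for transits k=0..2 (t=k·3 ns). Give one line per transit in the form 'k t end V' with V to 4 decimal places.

Γ_L=0.200000, Γ_S=-0.600000; launch V₁=10·200/250=8.000000
k=0 src: V=8.0000
k=1 load: inc=8.000000, refl=8.000000·0.200000=1.6000; V=0.000000+8.000000+1.600000=9.6000
k=2 src: inc=1.600000, refl=1.600000·-0.600000=-0.9600; V=8.000000+1.600000+-0.960000=8.6400

0 0 source 8.0000
1 3 load 9.6000
2 6 source 8.6400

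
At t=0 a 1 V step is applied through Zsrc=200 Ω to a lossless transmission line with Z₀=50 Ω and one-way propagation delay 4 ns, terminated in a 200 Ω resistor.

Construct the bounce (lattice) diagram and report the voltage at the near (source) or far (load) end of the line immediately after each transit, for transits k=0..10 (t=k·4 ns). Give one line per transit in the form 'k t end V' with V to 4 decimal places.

0 0 source 0.2000
1 4 load 0.3200
2 8 source 0.3920
3 12 load 0.4352
4 16 source 0.4611
5 20 load 0.4767
6 24 source 0.4860
7 28 load 0.4916
8 32 source 0.4950
9 36 load 0.4970
10 40 source 0.4982

Γ_L=0.600000, Γ_S=0.600000; launch V₁=1·50/250=0.200000
k=0 src: V=0.2000
k=1 load: inc=0.200000, refl=0.200000·0.600000=0.1200; V=0.000000+0.200000+0.120000=0.3200
k=2 src: inc=0.120000, refl=0.120000·0.600000=0.0720; V=0.200000+0.120000+0.072000=0.3920
k=3 load: inc=0.072000, refl=0.072000·0.600000=0.0432; V=0.320000+0.072000+0.043200=0.4352
k=4 src: inc=0.043200, refl=0.043200·0.600000=0.0259; V=0.392000+0.043200+0.025920=0.4611
k=5 load: inc=0.025920, refl=0.025920·0.600000=0.0156; V=0.435200+0.025920+0.015552=0.4767
k=6 src: inc=0.015552, refl=0.015552·0.600000=0.0093; V=0.461120+0.015552+0.009331=0.4860
k=7 load: inc=0.009331, refl=0.009331·0.600000=0.0056; V=0.476672+0.009331+0.005599=0.4916
k=8 src: inc=0.005599, refl=0.005599·0.600000=0.0034; V=0.486003+0.005599+0.003359=0.4950
k=9 load: inc=0.003359, refl=0.003359·0.600000=0.0020; V=0.491602+0.003359+0.002016=0.4970
k=10 src: inc=0.002016, refl=0.002016·0.600000=0.0012; V=0.494961+0.002016+0.001209=0.4982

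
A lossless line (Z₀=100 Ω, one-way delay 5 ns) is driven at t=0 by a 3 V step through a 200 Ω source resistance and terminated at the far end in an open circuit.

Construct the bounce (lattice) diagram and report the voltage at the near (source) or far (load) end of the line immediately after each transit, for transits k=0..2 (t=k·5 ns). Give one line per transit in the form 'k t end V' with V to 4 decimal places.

0 0 source 1.0000
1 5 load 2.0000
2 10 source 2.3333

Γ_L=1.000000, Γ_S=0.333333; launch V₁=3·100/300=1.000000
k=0 src: V=1.0000
k=1 load: inc=1.000000, refl=1.000000·1.000000=1.0000; V=0.000000+1.000000+1.000000=2.0000
k=2 src: inc=1.000000, refl=1.000000·0.333333=0.3333; V=1.000000+1.000000+0.333333=2.3333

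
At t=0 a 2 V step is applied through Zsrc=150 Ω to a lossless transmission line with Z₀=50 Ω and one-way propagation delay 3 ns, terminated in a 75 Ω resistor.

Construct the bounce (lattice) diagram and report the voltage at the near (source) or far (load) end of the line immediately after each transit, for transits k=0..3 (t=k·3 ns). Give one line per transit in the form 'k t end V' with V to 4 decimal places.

Γ_L=0.200000, Γ_S=0.500000; launch V₁=2·50/200=0.500000
k=0 src: V=0.5000
k=1 load: inc=0.500000, refl=0.500000·0.200000=0.1000; V=0.000000+0.500000+0.100000=0.6000
k=2 src: inc=0.100000, refl=0.100000·0.500000=0.0500; V=0.500000+0.100000+0.050000=0.6500
k=3 load: inc=0.050000, refl=0.050000·0.200000=0.0100; V=0.600000+0.050000+0.010000=0.6600

0 0 source 0.5000
1 3 load 0.6000
2 6 source 0.6500
3 9 load 0.6600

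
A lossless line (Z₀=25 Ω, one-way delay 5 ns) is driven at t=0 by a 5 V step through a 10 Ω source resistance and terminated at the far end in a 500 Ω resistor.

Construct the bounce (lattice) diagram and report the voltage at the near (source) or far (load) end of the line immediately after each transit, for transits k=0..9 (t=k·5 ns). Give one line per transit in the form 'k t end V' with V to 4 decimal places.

Γ_L=0.904762, Γ_S=-0.428571; launch V₁=5·25/35=3.571429
k=0 src: V=3.5714
k=1 load: inc=3.571429, refl=3.571429·0.904762=3.2313; V=0.000000+3.571429+3.231293=6.8027
k=2 src: inc=3.231293, refl=3.231293·-0.428571=-1.3848; V=3.571429+3.231293+-1.384840=5.4179
k=3 load: inc=-1.384840, refl=-1.384840·0.904762=-1.2530; V=6.802721+-1.384840+-1.252950=4.1649
k=4 src: inc=-1.252950, refl=-1.252950·-0.428571=0.5370; V=5.417881+-1.252950+0.536979=4.7019
k=5 load: inc=0.536979, refl=0.536979·0.904762=0.4858; V=4.164931+0.536979+0.485838=5.1877
k=6 src: inc=0.485838, refl=0.485838·-0.428571=-0.2082; V=4.701910+0.485838+-0.208216=4.9795
k=7 load: inc=-0.208216, refl=-0.208216·0.904762=-0.1884; V=5.187748+-0.208216+-0.188386=4.7911
k=8 src: inc=-0.188386, refl=-0.188386·-0.428571=0.0807; V=4.979532+-0.188386+0.080737=4.8719
k=9 load: inc=0.080737, refl=0.080737·0.904762=0.0730; V=4.791145+0.080737+0.073048=4.9449

0 0 source 3.5714
1 5 load 6.8027
2 10 source 5.4179
3 15 load 4.1649
4 20 source 4.7019
5 25 load 5.1877
6 30 source 4.9795
7 35 load 4.7911
8 40 source 4.8719
9 45 load 4.9449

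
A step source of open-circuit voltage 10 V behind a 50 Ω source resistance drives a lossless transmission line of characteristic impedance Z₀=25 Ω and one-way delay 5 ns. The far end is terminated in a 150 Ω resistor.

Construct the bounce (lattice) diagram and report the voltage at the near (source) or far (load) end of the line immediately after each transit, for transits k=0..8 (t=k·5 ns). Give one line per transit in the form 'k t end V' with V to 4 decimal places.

0 0 source 3.3333
1 5 load 5.7143
2 10 source 6.5079
3 15 load 7.0748
4 20 source 7.2638
5 25 load 7.3988
6 30 source 7.4438
7 35 load 7.4759
8 40 source 7.4866

Γ_L=0.714286, Γ_S=0.333333; launch V₁=10·25/75=3.333333
k=0 src: V=3.3333
k=1 load: inc=3.333333, refl=3.333333·0.714286=2.3810; V=0.000000+3.333333+2.380952=5.7143
k=2 src: inc=2.380952, refl=2.380952·0.333333=0.7937; V=3.333333+2.380952+0.793651=6.5079
k=3 load: inc=0.793651, refl=0.793651·0.714286=0.5669; V=5.714286+0.793651+0.566893=7.0748
k=4 src: inc=0.566893, refl=0.566893·0.333333=0.1890; V=6.507937+0.566893+0.188964=7.2638
k=5 load: inc=0.188964, refl=0.188964·0.714286=0.1350; V=7.074830+0.188964+0.134975=7.3988
k=6 src: inc=0.134975, refl=0.134975·0.333333=0.0450; V=7.263794+0.134975+0.044992=7.4438
k=7 load: inc=0.044992, refl=0.044992·0.714286=0.0321; V=7.398769+0.044992+0.032137=7.4759
k=8 src: inc=0.032137, refl=0.032137·0.333333=0.0107; V=7.443761+0.032137+0.010712=7.4866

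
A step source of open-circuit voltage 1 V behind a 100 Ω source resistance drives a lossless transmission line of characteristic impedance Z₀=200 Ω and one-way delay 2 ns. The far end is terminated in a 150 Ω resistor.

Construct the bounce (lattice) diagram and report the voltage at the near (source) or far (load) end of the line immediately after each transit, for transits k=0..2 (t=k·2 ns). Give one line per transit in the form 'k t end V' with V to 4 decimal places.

Γ_L=-0.142857, Γ_S=-0.333333; launch V₁=1·200/300=0.666667
k=0 src: V=0.6667
k=1 load: inc=0.666667, refl=0.666667·-0.142857=-0.0952; V=0.000000+0.666667+-0.095238=0.5714
k=2 src: inc=-0.095238, refl=-0.095238·-0.333333=0.0317; V=0.666667+-0.095238+0.031746=0.6032

0 0 source 0.6667
1 2 load 0.5714
2 4 source 0.6032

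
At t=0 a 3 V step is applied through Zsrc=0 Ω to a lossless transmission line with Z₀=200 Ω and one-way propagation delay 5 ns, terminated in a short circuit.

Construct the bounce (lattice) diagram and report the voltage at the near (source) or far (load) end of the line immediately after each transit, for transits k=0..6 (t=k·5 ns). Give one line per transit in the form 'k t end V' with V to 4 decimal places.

0 0 source 3.0000
1 5 load 0.0000
2 10 source 3.0000
3 15 load 0.0000
4 20 source 3.0000
5 25 load 0.0000
6 30 source 3.0000

Γ_L=-1.000000, Γ_S=-1.000000; launch V₁=3·200/200=3.000000
k=0 src: V=3.0000
k=1 load: inc=3.000000, refl=3.000000·-1.000000=-3.0000; V=0.000000+3.000000+-3.000000=0.0000
k=2 src: inc=-3.000000, refl=-3.000000·-1.000000=3.0000; V=3.000000+-3.000000+3.000000=3.0000
k=3 load: inc=3.000000, refl=3.000000·-1.000000=-3.0000; V=0.000000+3.000000+-3.000000=0.0000
k=4 src: inc=-3.000000, refl=-3.000000·-1.000000=3.0000; V=3.000000+-3.000000+3.000000=3.0000
k=5 load: inc=3.000000, refl=3.000000·-1.000000=-3.0000; V=0.000000+3.000000+-3.000000=0.0000
k=6 src: inc=-3.000000, refl=-3.000000·-1.000000=3.0000; V=3.000000+-3.000000+3.000000=3.0000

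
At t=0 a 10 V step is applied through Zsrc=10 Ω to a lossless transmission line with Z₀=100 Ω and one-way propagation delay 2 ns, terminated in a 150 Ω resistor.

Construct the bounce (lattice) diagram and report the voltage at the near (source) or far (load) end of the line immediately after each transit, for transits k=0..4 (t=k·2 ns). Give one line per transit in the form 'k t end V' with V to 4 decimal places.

0 0 source 9.0909
1 2 load 10.9091
2 4 source 9.4215
3 6 load 9.1240
4 8 source 9.3674

Γ_L=0.200000, Γ_S=-0.818182; launch V₁=10·100/110=9.090909
k=0 src: V=9.0909
k=1 load: inc=9.090909, refl=9.090909·0.200000=1.8182; V=0.000000+9.090909+1.818182=10.9091
k=2 src: inc=1.818182, refl=1.818182·-0.818182=-1.4876; V=9.090909+1.818182+-1.487603=9.4215
k=3 load: inc=-1.487603, refl=-1.487603·0.200000=-0.2975; V=10.909091+-1.487603+-0.297521=9.1240
k=4 src: inc=-0.297521, refl=-0.297521·-0.818182=0.2434; V=9.421488+-0.297521+0.243426=9.3674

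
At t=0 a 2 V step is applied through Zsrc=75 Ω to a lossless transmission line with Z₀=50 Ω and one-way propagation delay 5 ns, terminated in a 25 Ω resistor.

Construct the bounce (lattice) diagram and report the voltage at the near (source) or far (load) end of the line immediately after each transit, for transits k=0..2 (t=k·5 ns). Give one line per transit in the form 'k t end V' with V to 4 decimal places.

0 0 source 0.8000
1 5 load 0.5333
2 10 source 0.4800

Γ_L=-0.333333, Γ_S=0.200000; launch V₁=2·50/125=0.800000
k=0 src: V=0.8000
k=1 load: inc=0.800000, refl=0.800000·-0.333333=-0.2667; V=0.000000+0.800000+-0.266667=0.5333
k=2 src: inc=-0.266667, refl=-0.266667·0.200000=-0.0533; V=0.800000+-0.266667+-0.053333=0.4800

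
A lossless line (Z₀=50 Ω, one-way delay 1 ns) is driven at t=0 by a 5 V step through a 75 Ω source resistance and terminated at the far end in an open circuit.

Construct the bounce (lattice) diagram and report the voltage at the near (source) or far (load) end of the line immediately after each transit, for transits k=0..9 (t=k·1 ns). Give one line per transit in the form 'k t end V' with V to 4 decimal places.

Γ_L=1.000000, Γ_S=0.200000; launch V₁=5·50/125=2.000000
k=0 src: V=2.0000
k=1 load: inc=2.000000, refl=2.000000·1.000000=2.0000; V=0.000000+2.000000+2.000000=4.0000
k=2 src: inc=2.000000, refl=2.000000·0.200000=0.4000; V=2.000000+2.000000+0.400000=4.4000
k=3 load: inc=0.400000, refl=0.400000·1.000000=0.4000; V=4.000000+0.400000+0.400000=4.8000
k=4 src: inc=0.400000, refl=0.400000·0.200000=0.0800; V=4.400000+0.400000+0.080000=4.8800
k=5 load: inc=0.080000, refl=0.080000·1.000000=0.0800; V=4.800000+0.080000+0.080000=4.9600
k=6 src: inc=0.080000, refl=0.080000·0.200000=0.0160; V=4.880000+0.080000+0.016000=4.9760
k=7 load: inc=0.016000, refl=0.016000·1.000000=0.0160; V=4.960000+0.016000+0.016000=4.9920
k=8 src: inc=0.016000, refl=0.016000·0.200000=0.0032; V=4.976000+0.016000+0.003200=4.9952
k=9 load: inc=0.003200, refl=0.003200·1.000000=0.0032; V=4.992000+0.003200+0.003200=4.9984

0 0 source 2.0000
1 1 load 4.0000
2 2 source 4.4000
3 3 load 4.8000
4 4 source 4.8800
5 5 load 4.9600
6 6 source 4.9760
7 7 load 4.9920
8 8 source 4.9952
9 9 load 4.9984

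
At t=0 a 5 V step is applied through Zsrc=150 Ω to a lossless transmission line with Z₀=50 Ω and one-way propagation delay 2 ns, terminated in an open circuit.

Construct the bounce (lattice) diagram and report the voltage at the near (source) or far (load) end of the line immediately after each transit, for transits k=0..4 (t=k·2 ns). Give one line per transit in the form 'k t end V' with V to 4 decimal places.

Γ_L=1.000000, Γ_S=0.500000; launch V₁=5·50/200=1.250000
k=0 src: V=1.2500
k=1 load: inc=1.250000, refl=1.250000·1.000000=1.2500; V=0.000000+1.250000+1.250000=2.5000
k=2 src: inc=1.250000, refl=1.250000·0.500000=0.6250; V=1.250000+1.250000+0.625000=3.1250
k=3 load: inc=0.625000, refl=0.625000·1.000000=0.6250; V=2.500000+0.625000+0.625000=3.7500
k=4 src: inc=0.625000, refl=0.625000·0.500000=0.3125; V=3.125000+0.625000+0.312500=4.0625

0 0 source 1.2500
1 2 load 2.5000
2 4 source 3.1250
3 6 load 3.7500
4 8 source 4.0625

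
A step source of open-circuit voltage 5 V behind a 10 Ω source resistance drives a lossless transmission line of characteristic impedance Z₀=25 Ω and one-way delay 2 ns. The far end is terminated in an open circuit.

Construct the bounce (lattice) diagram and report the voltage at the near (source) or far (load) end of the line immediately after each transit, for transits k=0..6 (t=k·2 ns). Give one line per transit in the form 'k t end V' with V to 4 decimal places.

0 0 source 3.5714
1 2 load 7.1429
2 4 source 5.6122
3 6 load 4.0816
4 8 source 4.7376
5 10 load 5.3936
6 12 source 5.1125

Γ_L=1.000000, Γ_S=-0.428571; launch V₁=5·25/35=3.571429
k=0 src: V=3.5714
k=1 load: inc=3.571429, refl=3.571429·1.000000=3.5714; V=0.000000+3.571429+3.571429=7.1429
k=2 src: inc=3.571429, refl=3.571429·-0.428571=-1.5306; V=3.571429+3.571429+-1.530612=5.6122
k=3 load: inc=-1.530612, refl=-1.530612·1.000000=-1.5306; V=7.142857+-1.530612+-1.530612=4.0816
k=4 src: inc=-1.530612, refl=-1.530612·-0.428571=0.6560; V=5.612245+-1.530612+0.655977=4.7376
k=5 load: inc=0.655977, refl=0.655977·1.000000=0.6560; V=4.081633+0.655977+0.655977=5.3936
k=6 src: inc=0.655977, refl=0.655977·-0.428571=-0.2811; V=4.737609+0.655977+-0.281133=5.1125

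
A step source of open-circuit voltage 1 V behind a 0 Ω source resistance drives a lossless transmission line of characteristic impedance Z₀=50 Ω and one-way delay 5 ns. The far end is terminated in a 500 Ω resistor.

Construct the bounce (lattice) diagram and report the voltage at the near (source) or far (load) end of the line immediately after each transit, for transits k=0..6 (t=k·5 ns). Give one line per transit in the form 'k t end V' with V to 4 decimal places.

Γ_L=0.818182, Γ_S=-1.000000; launch V₁=1·50/50=1.000000
k=0 src: V=1.0000
k=1 load: inc=1.000000, refl=1.000000·0.818182=0.8182; V=0.000000+1.000000+0.818182=1.8182
k=2 src: inc=0.818182, refl=0.818182·-1.000000=-0.8182; V=1.000000+0.818182+-0.818182=1.0000
k=3 load: inc=-0.818182, refl=-0.818182·0.818182=-0.6694; V=1.818182+-0.818182+-0.669421=0.3306
k=4 src: inc=-0.669421, refl=-0.669421·-1.000000=0.6694; V=1.000000+-0.669421+0.669421=1.0000
k=5 load: inc=0.669421, refl=0.669421·0.818182=0.5477; V=0.330579+0.669421+0.547708=1.5477
k=6 src: inc=0.547708, refl=0.547708·-1.000000=-0.5477; V=1.000000+0.547708+-0.547708=1.0000

0 0 source 1.0000
1 5 load 1.8182
2 10 source 1.0000
3 15 load 0.3306
4 20 source 1.0000
5 25 load 1.5477
6 30 source 1.0000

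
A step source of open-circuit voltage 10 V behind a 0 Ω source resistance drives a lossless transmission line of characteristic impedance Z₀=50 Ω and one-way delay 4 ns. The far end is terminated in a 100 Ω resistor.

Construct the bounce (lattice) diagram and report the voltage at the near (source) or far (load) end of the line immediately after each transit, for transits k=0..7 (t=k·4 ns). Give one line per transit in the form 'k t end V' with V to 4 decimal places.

0 0 source 10.0000
1 4 load 13.3333
2 8 source 10.0000
3 12 load 8.8889
4 16 source 10.0000
5 20 load 10.3704
6 24 source 10.0000
7 28 load 9.8765

Γ_L=0.333333, Γ_S=-1.000000; launch V₁=10·50/50=10.000000
k=0 src: V=10.0000
k=1 load: inc=10.000000, refl=10.000000·0.333333=3.3333; V=0.000000+10.000000+3.333333=13.3333
k=2 src: inc=3.333333, refl=3.333333·-1.000000=-3.3333; V=10.000000+3.333333+-3.333333=10.0000
k=3 load: inc=-3.333333, refl=-3.333333·0.333333=-1.1111; V=13.333333+-3.333333+-1.111111=8.8889
k=4 src: inc=-1.111111, refl=-1.111111·-1.000000=1.1111; V=10.000000+-1.111111+1.111111=10.0000
k=5 load: inc=1.111111, refl=1.111111·0.333333=0.3704; V=8.888889+1.111111+0.370370=10.3704
k=6 src: inc=0.370370, refl=0.370370·-1.000000=-0.3704; V=10.000000+0.370370+-0.370370=10.0000
k=7 load: inc=-0.370370, refl=-0.370370·0.333333=-0.1235; V=10.370370+-0.370370+-0.123457=9.8765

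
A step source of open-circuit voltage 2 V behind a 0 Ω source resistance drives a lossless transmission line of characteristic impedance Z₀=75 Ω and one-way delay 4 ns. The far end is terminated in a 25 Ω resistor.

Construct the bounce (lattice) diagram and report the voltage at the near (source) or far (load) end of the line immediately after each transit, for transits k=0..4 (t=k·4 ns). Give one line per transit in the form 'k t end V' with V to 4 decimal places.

Γ_L=-0.500000, Γ_S=-1.000000; launch V₁=2·75/75=2.000000
k=0 src: V=2.0000
k=1 load: inc=2.000000, refl=2.000000·-0.500000=-1.0000; V=0.000000+2.000000+-1.000000=1.0000
k=2 src: inc=-1.000000, refl=-1.000000·-1.000000=1.0000; V=2.000000+-1.000000+1.000000=2.0000
k=3 load: inc=1.000000, refl=1.000000·-0.500000=-0.5000; V=1.000000+1.000000+-0.500000=1.5000
k=4 src: inc=-0.500000, refl=-0.500000·-1.000000=0.5000; V=2.000000+-0.500000+0.500000=2.0000

0 0 source 2.0000
1 4 load 1.0000
2 8 source 2.0000
3 12 load 1.5000
4 16 source 2.0000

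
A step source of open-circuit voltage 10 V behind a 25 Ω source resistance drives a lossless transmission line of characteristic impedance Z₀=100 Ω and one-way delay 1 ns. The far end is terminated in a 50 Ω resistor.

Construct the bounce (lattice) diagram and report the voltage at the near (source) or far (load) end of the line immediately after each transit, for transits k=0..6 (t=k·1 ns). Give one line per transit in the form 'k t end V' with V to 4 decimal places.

0 0 source 8.0000
1 1 load 5.3333
2 2 source 6.9333
3 3 load 6.4000
4 4 source 6.7200
5 5 load 6.6133
6 6 source 6.6773

Γ_L=-0.333333, Γ_S=-0.600000; launch V₁=10·100/125=8.000000
k=0 src: V=8.0000
k=1 load: inc=8.000000, refl=8.000000·-0.333333=-2.6667; V=0.000000+8.000000+-2.666667=5.3333
k=2 src: inc=-2.666667, refl=-2.666667·-0.600000=1.6000; V=8.000000+-2.666667+1.600000=6.9333
k=3 load: inc=1.600000, refl=1.600000·-0.333333=-0.5333; V=5.333333+1.600000+-0.533333=6.4000
k=4 src: inc=-0.533333, refl=-0.533333·-0.600000=0.3200; V=6.933333+-0.533333+0.320000=6.7200
k=5 load: inc=0.320000, refl=0.320000·-0.333333=-0.1067; V=6.400000+0.320000+-0.106667=6.6133
k=6 src: inc=-0.106667, refl=-0.106667·-0.600000=0.0640; V=6.720000+-0.106667+0.064000=6.6773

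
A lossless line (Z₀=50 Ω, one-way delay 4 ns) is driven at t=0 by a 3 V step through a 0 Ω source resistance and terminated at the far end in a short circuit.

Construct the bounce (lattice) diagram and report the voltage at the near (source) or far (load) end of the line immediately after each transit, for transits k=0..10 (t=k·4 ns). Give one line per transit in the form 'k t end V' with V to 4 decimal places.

Γ_L=-1.000000, Γ_S=-1.000000; launch V₁=3·50/50=3.000000
k=0 src: V=3.0000
k=1 load: inc=3.000000, refl=3.000000·-1.000000=-3.0000; V=0.000000+3.000000+-3.000000=0.0000
k=2 src: inc=-3.000000, refl=-3.000000·-1.000000=3.0000; V=3.000000+-3.000000+3.000000=3.0000
k=3 load: inc=3.000000, refl=3.000000·-1.000000=-3.0000; V=0.000000+3.000000+-3.000000=0.0000
k=4 src: inc=-3.000000, refl=-3.000000·-1.000000=3.0000; V=3.000000+-3.000000+3.000000=3.0000
k=5 load: inc=3.000000, refl=3.000000·-1.000000=-3.0000; V=0.000000+3.000000+-3.000000=0.0000
k=6 src: inc=-3.000000, refl=-3.000000·-1.000000=3.0000; V=3.000000+-3.000000+3.000000=3.0000
k=7 load: inc=3.000000, refl=3.000000·-1.000000=-3.0000; V=0.000000+3.000000+-3.000000=0.0000
k=8 src: inc=-3.000000, refl=-3.000000·-1.000000=3.0000; V=3.000000+-3.000000+3.000000=3.0000
k=9 load: inc=3.000000, refl=3.000000·-1.000000=-3.0000; V=0.000000+3.000000+-3.000000=0.0000
k=10 src: inc=-3.000000, refl=-3.000000·-1.000000=3.0000; V=3.000000+-3.000000+3.000000=3.0000

0 0 source 3.0000
1 4 load 0.0000
2 8 source 3.0000
3 12 load 0.0000
4 16 source 3.0000
5 20 load 0.0000
6 24 source 3.0000
7 28 load 0.0000
8 32 source 3.0000
9 36 load 0.0000
10 40 source 3.0000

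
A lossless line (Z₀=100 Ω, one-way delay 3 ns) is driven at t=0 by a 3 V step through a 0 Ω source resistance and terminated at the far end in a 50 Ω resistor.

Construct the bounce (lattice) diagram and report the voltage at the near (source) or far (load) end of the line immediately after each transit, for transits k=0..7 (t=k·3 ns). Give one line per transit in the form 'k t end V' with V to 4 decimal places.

0 0 source 3.0000
1 3 load 2.0000
2 6 source 3.0000
3 9 load 2.6667
4 12 source 3.0000
5 15 load 2.8889
6 18 source 3.0000
7 21 load 2.9630

Γ_L=-0.333333, Γ_S=-1.000000; launch V₁=3·100/100=3.000000
k=0 src: V=3.0000
k=1 load: inc=3.000000, refl=3.000000·-0.333333=-1.0000; V=0.000000+3.000000+-1.000000=2.0000
k=2 src: inc=-1.000000, refl=-1.000000·-1.000000=1.0000; V=3.000000+-1.000000+1.000000=3.0000
k=3 load: inc=1.000000, refl=1.000000·-0.333333=-0.3333; V=2.000000+1.000000+-0.333333=2.6667
k=4 src: inc=-0.333333, refl=-0.333333·-1.000000=0.3333; V=3.000000+-0.333333+0.333333=3.0000
k=5 load: inc=0.333333, refl=0.333333·-0.333333=-0.1111; V=2.666667+0.333333+-0.111111=2.8889
k=6 src: inc=-0.111111, refl=-0.111111·-1.000000=0.1111; V=3.000000+-0.111111+0.111111=3.0000
k=7 load: inc=0.111111, refl=0.111111·-0.333333=-0.0370; V=2.888889+0.111111+-0.037037=2.9630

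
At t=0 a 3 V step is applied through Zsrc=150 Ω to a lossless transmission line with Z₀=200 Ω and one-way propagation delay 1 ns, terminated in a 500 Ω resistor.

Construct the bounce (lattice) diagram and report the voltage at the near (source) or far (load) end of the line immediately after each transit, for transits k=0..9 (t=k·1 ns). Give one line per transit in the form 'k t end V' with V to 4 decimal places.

0 0 source 1.7143
1 1 load 2.4490
2 2 source 2.3440
3 3 load 2.2990
4 4 source 2.3055
5 5 load 2.3082
6 6 source 2.3078
7 7 load 2.3077
8 8 source 2.3077
9 9 load 2.3077

Γ_L=0.428571, Γ_S=-0.142857; launch V₁=3·200/350=1.714286
k=0 src: V=1.7143
k=1 load: inc=1.714286, refl=1.714286·0.428571=0.7347; V=0.000000+1.714286+0.734694=2.4490
k=2 src: inc=0.734694, refl=0.734694·-0.142857=-0.1050; V=1.714286+0.734694+-0.104956=2.3440
k=3 load: inc=-0.104956, refl=-0.104956·0.428571=-0.0450; V=2.448980+-0.104956+-0.044981=2.2990
k=4 src: inc=-0.044981, refl=-0.044981·-0.142857=0.0064; V=2.344023+-0.044981+0.006426=2.3055
k=5 load: inc=0.006426, refl=0.006426·0.428571=0.0028; V=2.299042+0.006426+0.002754=2.3082
k=6 src: inc=0.002754, refl=0.002754·-0.142857=-0.0004; V=2.305468+0.002754+-0.000393=2.3078
k=7 load: inc=-0.000393, refl=-0.000393·0.428571=-0.0002; V=2.308222+-0.000393+-0.000169=2.3077
k=8 src: inc=-0.000169, refl=-0.000169·-0.142857=0.0000; V=2.307828+-0.000169+0.000024=2.3077
k=9 load: inc=0.000024, refl=0.000024·0.428571=0.0000; V=2.307660+0.000024+0.000010=2.3077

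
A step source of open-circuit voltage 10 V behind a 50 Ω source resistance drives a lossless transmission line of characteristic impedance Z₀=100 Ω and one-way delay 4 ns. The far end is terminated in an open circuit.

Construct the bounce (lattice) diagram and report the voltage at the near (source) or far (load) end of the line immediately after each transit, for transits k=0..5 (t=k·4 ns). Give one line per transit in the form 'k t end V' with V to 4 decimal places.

Γ_L=1.000000, Γ_S=-0.333333; launch V₁=10·100/150=6.666667
k=0 src: V=6.6667
k=1 load: inc=6.666667, refl=6.666667·1.000000=6.6667; V=0.000000+6.666667+6.666667=13.3333
k=2 src: inc=6.666667, refl=6.666667·-0.333333=-2.2222; V=6.666667+6.666667+-2.222222=11.1111
k=3 load: inc=-2.222222, refl=-2.222222·1.000000=-2.2222; V=13.333333+-2.222222+-2.222222=8.8889
k=4 src: inc=-2.222222, refl=-2.222222·-0.333333=0.7407; V=11.111111+-2.222222+0.740741=9.6296
k=5 load: inc=0.740741, refl=0.740741·1.000000=0.7407; V=8.888889+0.740741+0.740741=10.3704

0 0 source 6.6667
1 4 load 13.3333
2 8 source 11.1111
3 12 load 8.8889
4 16 source 9.6296
5 20 load 10.3704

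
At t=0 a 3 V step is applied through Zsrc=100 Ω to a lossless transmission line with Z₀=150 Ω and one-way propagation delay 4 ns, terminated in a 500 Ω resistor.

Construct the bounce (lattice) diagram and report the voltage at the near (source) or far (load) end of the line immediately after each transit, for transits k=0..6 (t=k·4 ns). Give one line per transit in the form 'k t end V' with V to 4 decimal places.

0 0 source 1.8000
1 4 load 2.7692
2 8 source 2.5754
3 12 load 2.4710
4 16 source 2.4919
5 20 load 2.5031
6 24 source 2.5009

Γ_L=0.538462, Γ_S=-0.200000; launch V₁=3·150/250=1.800000
k=0 src: V=1.8000
k=1 load: inc=1.800000, refl=1.800000·0.538462=0.9692; V=0.000000+1.800000+0.969231=2.7692
k=2 src: inc=0.969231, refl=0.969231·-0.200000=-0.1938; V=1.800000+0.969231+-0.193846=2.5754
k=3 load: inc=-0.193846, refl=-0.193846·0.538462=-0.1044; V=2.769231+-0.193846+-0.104379=2.4710
k=4 src: inc=-0.104379, refl=-0.104379·-0.200000=0.0209; V=2.575385+-0.104379+0.020876=2.4919
k=5 load: inc=0.020876, refl=0.020876·0.538462=0.0112; V=2.471006+0.020876+0.011241=2.5031
k=6 src: inc=0.011241, refl=0.011241·-0.200000=-0.0022; V=2.491882+0.011241+-0.002248=2.5009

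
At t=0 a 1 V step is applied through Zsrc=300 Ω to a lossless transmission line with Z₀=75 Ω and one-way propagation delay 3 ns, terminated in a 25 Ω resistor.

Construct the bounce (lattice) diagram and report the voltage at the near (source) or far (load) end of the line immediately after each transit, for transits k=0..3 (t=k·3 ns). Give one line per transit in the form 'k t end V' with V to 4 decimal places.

Γ_L=-0.500000, Γ_S=0.600000; launch V₁=1·75/375=0.200000
k=0 src: V=0.2000
k=1 load: inc=0.200000, refl=0.200000·-0.500000=-0.1000; V=0.000000+0.200000+-0.100000=0.1000
k=2 src: inc=-0.100000, refl=-0.100000·0.600000=-0.0600; V=0.200000+-0.100000+-0.060000=0.0400
k=3 load: inc=-0.060000, refl=-0.060000·-0.500000=0.0300; V=0.100000+-0.060000+0.030000=0.0700

0 0 source 0.2000
1 3 load 0.1000
2 6 source 0.0400
3 9 load 0.0700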